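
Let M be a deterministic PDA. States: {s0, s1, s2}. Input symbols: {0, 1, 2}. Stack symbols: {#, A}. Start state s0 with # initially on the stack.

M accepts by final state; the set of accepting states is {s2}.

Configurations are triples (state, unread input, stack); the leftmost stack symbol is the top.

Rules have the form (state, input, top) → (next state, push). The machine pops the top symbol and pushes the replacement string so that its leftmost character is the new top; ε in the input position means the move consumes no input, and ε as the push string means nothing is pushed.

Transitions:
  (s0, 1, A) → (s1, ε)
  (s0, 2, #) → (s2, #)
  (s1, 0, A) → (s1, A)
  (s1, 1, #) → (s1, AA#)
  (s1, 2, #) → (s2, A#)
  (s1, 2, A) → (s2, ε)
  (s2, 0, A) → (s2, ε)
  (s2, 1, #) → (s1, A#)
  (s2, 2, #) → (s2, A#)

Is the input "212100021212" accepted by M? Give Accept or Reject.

Accept

(s0, 212100021212, #)
  read 2, top #: go to s2, push # → (s2, 12100021212, #)
  read 1, top #: go to s1, push A# → (s1, 2100021212, A#)
  read 2, top A: go to s2, push ε → (s2, 100021212, #)
  read 1, top #: go to s1, push A# → (s1, 00021212, A#)
  read 0, top A: go to s1, push A → (s1, 0021212, A#)
  read 0, top A: go to s1, push A → (s1, 021212, A#)
  read 0, top A: go to s1, push A → (s1, 21212, A#)
  read 2, top A: go to s2, push ε → (s2, 1212, #)
  read 1, top #: go to s1, push A# → (s1, 212, A#)
  read 2, top A: go to s2, push ε → (s2, 12, #)
  read 1, top #: go to s1, push A# → (s1, 2, A#)
  read 2, top A: go to s2, push ε → (s2, ε, #)
All input consumed; state s2 ∈ F.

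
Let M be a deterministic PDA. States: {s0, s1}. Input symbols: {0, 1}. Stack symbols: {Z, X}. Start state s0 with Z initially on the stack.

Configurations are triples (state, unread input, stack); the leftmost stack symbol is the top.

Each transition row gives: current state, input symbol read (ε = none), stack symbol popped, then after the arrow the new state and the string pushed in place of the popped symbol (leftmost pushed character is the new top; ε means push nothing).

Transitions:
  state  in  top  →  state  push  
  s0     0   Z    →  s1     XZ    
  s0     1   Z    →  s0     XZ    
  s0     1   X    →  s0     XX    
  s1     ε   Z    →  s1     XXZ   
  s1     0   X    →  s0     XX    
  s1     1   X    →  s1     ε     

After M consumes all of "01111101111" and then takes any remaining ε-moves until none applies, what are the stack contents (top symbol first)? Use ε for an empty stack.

(s0, 01111101111, Z)
  read 0, top Z: go to s1, push XZ → (s1, 1111101111, XZ)
  read 1, top X: go to s1, push ε → (s1, 111101111, Z)
  ε-move, top Z: go to s1, push XXZ → (s1, 111101111, XXZ)
  read 1, top X: go to s1, push ε → (s1, 11101111, XZ)
  read 1, top X: go to s1, push ε → (s1, 1101111, Z)
  ε-move, top Z: go to s1, push XXZ → (s1, 1101111, XXZ)
  read 1, top X: go to s1, push ε → (s1, 101111, XZ)
  read 1, top X: go to s1, push ε → (s1, 01111, Z)
  ε-move, top Z: go to s1, push XXZ → (s1, 01111, XXZ)
  read 0, top X: go to s0, push XX → (s0, 1111, XXXZ)
  read 1, top X: go to s0, push XX → (s0, 111, XXXXZ)
  read 1, top X: go to s0, push XX → (s0, 11, XXXXXZ)
  read 1, top X: go to s0, push XX → (s0, 1, XXXXXXZ)
  read 1, top X: go to s0, push XX → (s0, ε, XXXXXXXZ)
All input consumed in state s0 with stack XXXXXXXZ.

XXXXXXXZ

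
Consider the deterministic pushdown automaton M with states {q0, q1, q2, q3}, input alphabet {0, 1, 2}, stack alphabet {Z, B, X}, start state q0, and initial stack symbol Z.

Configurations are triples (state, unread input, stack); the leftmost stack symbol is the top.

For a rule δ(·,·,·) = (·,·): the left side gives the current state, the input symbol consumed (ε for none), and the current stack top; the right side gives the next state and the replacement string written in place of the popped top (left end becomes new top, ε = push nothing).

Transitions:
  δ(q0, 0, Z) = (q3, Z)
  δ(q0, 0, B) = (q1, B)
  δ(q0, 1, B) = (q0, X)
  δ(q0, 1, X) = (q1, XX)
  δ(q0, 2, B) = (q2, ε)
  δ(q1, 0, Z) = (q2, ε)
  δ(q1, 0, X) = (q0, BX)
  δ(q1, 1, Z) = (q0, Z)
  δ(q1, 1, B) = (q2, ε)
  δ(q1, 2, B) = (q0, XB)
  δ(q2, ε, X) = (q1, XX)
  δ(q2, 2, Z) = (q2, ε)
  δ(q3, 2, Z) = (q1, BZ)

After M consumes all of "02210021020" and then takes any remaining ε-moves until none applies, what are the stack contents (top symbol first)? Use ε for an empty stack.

(q0, 02210021020, Z)
  read 0, top Z: go to q3, push Z → (q3, 2210021020, Z)
  read 2, top Z: go to q1, push BZ → (q1, 210021020, BZ)
  read 2, top B: go to q0, push XB → (q0, 10021020, XBZ)
  read 1, top X: go to q1, push XX → (q1, 0021020, XXBZ)
  read 0, top X: go to q0, push BX → (q0, 021020, BXXBZ)
  read 0, top B: go to q1, push B → (q1, 21020, BXXBZ)
  read 2, top B: go to q0, push XB → (q0, 1020, XBXXBZ)
  read 1, top X: go to q1, push XX → (q1, 020, XXBXXBZ)
  read 0, top X: go to q0, push BX → (q0, 20, BXXBXXBZ)
  read 2, top B: go to q2, push ε → (q2, 0, XXBXXBZ)
  ε-move, top X: go to q1, push XX → (q1, 0, XXXBXXBZ)
  read 0, top X: go to q0, push BX → (q0, ε, BXXXBXXBZ)
All input consumed in state q0 with stack BXXXBXXBZ.

BXXXBXXBZ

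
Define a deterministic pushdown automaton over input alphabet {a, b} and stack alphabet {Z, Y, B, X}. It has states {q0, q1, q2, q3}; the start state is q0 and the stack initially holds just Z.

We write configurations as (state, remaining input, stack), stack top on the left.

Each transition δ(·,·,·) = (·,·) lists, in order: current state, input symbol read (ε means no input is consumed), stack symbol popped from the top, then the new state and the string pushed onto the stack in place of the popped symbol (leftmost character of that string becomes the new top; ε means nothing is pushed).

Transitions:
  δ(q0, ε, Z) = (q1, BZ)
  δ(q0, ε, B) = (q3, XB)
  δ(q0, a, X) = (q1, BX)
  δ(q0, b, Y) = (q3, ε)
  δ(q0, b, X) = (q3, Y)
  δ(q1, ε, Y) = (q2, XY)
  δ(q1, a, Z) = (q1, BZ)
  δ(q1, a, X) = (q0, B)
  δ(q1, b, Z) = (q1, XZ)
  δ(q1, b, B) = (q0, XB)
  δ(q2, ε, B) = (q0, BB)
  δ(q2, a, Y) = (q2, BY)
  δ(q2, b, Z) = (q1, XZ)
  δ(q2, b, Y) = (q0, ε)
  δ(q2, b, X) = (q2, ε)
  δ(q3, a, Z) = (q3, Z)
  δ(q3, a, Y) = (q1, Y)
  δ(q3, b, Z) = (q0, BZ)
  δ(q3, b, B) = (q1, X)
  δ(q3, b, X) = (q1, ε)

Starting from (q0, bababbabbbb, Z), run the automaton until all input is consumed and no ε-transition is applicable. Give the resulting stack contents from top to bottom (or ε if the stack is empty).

(q0, bababbabbbb, Z) ⊢ (q1, bababbabbbb, BZ) ⊢ (q0, ababbabbbb, XBZ) ⊢ (q1, babbabbbb, BXBZ) ⊢ (q0, abbabbbb, XBXBZ) ⊢ (q1, bbabbbb, BXBXBZ) ⊢ (q0, babbbb, XBXBXBZ) ⊢ (q3, abbbb, YBXBXBZ) ⊢ (q1, bbbb, YBXBXBZ) ⊢ (q2, bbbb, XYBXBXBZ) ⊢ (q2, bbb, YBXBXBZ) ⊢ (q0, bb, BXBXBZ) ⊢ (q3, bb, XBXBXBZ) ⊢ (q1, b, BXBXBZ) ⊢ (q0, ε, XBXBXBZ)
All input consumed in state q0 with stack XBXBXBZ.

XBXBXBZ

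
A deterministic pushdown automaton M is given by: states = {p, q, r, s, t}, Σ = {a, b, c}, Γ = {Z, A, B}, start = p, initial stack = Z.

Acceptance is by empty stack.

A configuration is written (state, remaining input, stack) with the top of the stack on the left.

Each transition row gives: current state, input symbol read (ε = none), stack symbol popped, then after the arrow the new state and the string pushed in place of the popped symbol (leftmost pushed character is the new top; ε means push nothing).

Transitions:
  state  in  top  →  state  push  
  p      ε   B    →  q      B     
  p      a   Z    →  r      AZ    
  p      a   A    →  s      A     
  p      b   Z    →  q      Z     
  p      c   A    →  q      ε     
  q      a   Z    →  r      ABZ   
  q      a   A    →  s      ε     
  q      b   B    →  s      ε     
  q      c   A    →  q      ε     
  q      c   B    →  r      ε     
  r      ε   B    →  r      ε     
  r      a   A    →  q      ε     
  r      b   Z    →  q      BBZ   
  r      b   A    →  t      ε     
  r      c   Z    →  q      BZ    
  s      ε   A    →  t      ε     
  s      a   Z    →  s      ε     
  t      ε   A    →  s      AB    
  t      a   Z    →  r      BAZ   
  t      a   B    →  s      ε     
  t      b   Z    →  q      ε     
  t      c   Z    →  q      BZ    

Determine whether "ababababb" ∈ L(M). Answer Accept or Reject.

Accept

(p, ababababb, Z)
  read a, top Z: go to r, push AZ → (r, babababb, AZ)
  read b, top A: go to t, push ε → (t, abababb, Z)
  read a, top Z: go to r, push BAZ → (r, bababb, BAZ)
  ε-move, top B: go to r, push ε → (r, bababb, AZ)
  read b, top A: go to t, push ε → (t, ababb, Z)
  read a, top Z: go to r, push BAZ → (r, babb, BAZ)
  ε-move, top B: go to r, push ε → (r, babb, AZ)
  read b, top A: go to t, push ε → (t, abb, Z)
  read a, top Z: go to r, push BAZ → (r, bb, BAZ)
  ε-move, top B: go to r, push ε → (r, bb, AZ)
  read b, top A: go to t, push ε → (t, b, Z)
  read b, top Z: go to q, push ε → (q, ε, ε)
All input consumed and the stack is empty.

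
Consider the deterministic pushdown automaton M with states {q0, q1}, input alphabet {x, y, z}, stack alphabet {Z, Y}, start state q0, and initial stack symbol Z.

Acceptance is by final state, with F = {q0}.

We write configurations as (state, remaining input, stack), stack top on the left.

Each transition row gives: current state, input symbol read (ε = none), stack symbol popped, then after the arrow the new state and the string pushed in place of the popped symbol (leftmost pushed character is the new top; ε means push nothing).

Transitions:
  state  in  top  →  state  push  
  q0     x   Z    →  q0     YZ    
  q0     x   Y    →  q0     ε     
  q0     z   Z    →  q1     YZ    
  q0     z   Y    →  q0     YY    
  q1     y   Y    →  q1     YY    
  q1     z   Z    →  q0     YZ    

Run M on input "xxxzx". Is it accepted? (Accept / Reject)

Accept

(q0, xxxzx, Z) ⊢ (q0, xxzx, YZ) ⊢ (q0, xzx, Z) ⊢ (q0, zx, YZ) ⊢ (q0, x, YYZ) ⊢ (q0, ε, YZ)
All input consumed; state q0 ∈ F.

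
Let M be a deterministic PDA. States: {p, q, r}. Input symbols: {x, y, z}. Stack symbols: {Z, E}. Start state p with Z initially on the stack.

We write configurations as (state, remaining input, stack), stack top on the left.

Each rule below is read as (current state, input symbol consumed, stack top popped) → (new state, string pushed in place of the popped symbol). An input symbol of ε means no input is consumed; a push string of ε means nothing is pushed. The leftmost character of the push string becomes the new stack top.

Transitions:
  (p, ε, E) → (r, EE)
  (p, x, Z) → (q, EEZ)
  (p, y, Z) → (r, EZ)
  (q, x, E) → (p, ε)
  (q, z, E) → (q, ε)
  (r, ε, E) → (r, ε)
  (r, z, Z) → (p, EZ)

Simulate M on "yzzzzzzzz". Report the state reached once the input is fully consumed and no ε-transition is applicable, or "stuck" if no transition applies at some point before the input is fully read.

(p, yzzzzzzzz, Z)
  read y, top Z: go to r, push EZ → (r, zzzzzzzz, EZ)
  ε-move, top E: go to r, push ε → (r, zzzzzzzz, Z)
  read z, top Z: go to p, push EZ → (p, zzzzzzz, EZ)
  ε-move, top E: go to r, push EE → (r, zzzzzzz, EEZ)
  ε-move, top E: go to r, push ε → (r, zzzzzzz, EZ)
  ε-move, top E: go to r, push ε → (r, zzzzzzz, Z)
  read z, top Z: go to p, push EZ → (p, zzzzzz, EZ)
  ε-move, top E: go to r, push EE → (r, zzzzzz, EEZ)
  ε-move, top E: go to r, push ε → (r, zzzzzz, EZ)
  ε-move, top E: go to r, push ε → (r, zzzzzz, Z)
  read z, top Z: go to p, push EZ → (p, zzzzz, EZ)
  ε-move, top E: go to r, push EE → (r, zzzzz, EEZ)
  ε-move, top E: go to r, push ε → (r, zzzzz, EZ)
  ε-move, top E: go to r, push ε → (r, zzzzz, Z)
  read z, top Z: go to p, push EZ → (p, zzzz, EZ)
  ε-move, top E: go to r, push EE → (r, zzzz, EEZ)
  ε-move, top E: go to r, push ε → (r, zzzz, EZ)
  ε-move, top E: go to r, push ε → (r, zzzz, Z)
  read z, top Z: go to p, push EZ → (p, zzz, EZ)
  ε-move, top E: go to r, push EE → (r, zzz, EEZ)
  ε-move, top E: go to r, push ε → (r, zzz, EZ)
  ε-move, top E: go to r, push ε → (r, zzz, Z)
  read z, top Z: go to p, push EZ → (p, zz, EZ)
  ε-move, top E: go to r, push EE → (r, zz, EEZ)
  ε-move, top E: go to r, push ε → (r, zz, EZ)
  ε-move, top E: go to r, push ε → (r, zz, Z)
  read z, top Z: go to p, push EZ → (p, z, EZ)
  ε-move, top E: go to r, push EE → (r, z, EEZ)
  ε-move, top E: go to r, push ε → (r, z, EZ)
  ε-move, top E: go to r, push ε → (r, z, Z)
  read z, top Z: go to p, push EZ → (p, ε, EZ)
  ε-move, top E: go to r, push EE → (r, ε, EEZ)
  ε-move, top E: go to r, push ε → (r, ε, EZ)
  ε-move, top E: go to r, push ε → (r, ε, Z)
All input consumed; M is in state r.

r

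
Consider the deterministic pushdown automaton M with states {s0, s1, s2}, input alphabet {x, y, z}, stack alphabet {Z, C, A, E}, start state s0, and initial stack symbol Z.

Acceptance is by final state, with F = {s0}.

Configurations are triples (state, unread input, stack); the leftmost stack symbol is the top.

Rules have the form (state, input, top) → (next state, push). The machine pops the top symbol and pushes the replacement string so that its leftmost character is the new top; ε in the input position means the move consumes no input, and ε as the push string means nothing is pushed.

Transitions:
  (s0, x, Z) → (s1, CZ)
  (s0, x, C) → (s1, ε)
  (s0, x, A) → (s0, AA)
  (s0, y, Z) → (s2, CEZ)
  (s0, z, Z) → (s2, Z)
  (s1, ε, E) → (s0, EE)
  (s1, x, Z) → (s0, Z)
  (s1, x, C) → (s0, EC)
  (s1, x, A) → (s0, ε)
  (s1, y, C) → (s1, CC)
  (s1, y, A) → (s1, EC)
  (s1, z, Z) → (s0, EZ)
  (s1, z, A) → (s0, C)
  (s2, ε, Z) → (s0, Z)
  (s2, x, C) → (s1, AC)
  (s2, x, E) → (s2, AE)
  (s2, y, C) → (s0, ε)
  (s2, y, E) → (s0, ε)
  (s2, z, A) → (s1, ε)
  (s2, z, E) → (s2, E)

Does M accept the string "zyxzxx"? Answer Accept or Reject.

Accept

(s0, zyxzxx, Z) ⊢ (s2, yxzxx, Z) ⊢ (s0, yxzxx, Z) ⊢ (s2, xzxx, CEZ) ⊢ (s1, zxx, ACEZ) ⊢ (s0, xx, CCEZ) ⊢ (s1, x, CEZ) ⊢ (s0, ε, ECEZ)
All input consumed; state s0 ∈ F.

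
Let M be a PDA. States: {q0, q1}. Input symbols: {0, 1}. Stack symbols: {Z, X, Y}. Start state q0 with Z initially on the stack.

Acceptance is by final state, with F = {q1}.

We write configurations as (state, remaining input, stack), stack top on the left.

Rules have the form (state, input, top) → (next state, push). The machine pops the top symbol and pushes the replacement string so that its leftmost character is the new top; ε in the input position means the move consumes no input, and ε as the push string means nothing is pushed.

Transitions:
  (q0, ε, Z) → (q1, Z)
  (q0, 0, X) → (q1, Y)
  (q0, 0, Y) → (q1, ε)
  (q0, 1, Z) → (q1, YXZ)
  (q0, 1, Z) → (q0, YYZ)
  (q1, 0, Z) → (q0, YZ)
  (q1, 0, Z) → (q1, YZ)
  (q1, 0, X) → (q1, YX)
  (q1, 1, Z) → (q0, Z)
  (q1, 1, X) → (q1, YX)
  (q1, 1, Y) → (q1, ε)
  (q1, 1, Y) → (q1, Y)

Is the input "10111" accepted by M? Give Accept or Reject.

One accepting computation: (q0, 10111, Z) ⊢ (q0, 0111, YYZ) ⊢ (q1, 111, YZ) ⊢ (q1, 11, Z) ⊢ (q0, 1, Z) ⊢ (q1, ε, YXZ)
All input consumed and state q1 ∈ F.

Accept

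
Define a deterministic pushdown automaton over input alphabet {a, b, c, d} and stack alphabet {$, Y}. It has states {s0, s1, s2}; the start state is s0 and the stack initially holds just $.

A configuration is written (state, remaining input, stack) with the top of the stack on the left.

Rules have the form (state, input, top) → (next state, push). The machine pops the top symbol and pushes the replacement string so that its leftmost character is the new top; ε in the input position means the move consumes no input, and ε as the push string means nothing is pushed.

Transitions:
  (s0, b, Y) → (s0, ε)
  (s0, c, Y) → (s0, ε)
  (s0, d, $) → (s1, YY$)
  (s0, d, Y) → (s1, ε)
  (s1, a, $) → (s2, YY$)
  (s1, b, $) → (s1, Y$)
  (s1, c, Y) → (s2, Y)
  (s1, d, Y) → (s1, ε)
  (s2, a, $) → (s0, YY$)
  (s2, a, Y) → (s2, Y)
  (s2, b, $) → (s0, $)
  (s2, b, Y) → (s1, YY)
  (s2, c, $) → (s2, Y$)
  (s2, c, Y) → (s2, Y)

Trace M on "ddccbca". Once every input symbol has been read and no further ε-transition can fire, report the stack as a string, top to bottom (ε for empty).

YY$

(s0, ddccbca, $) ⊢ (s1, dccbca, YY$) ⊢ (s1, ccbca, Y$) ⊢ (s2, cbca, Y$) ⊢ (s2, bca, Y$) ⊢ (s1, ca, YY$) ⊢ (s2, a, YY$) ⊢ (s2, ε, YY$)
All input consumed in state s2 with stack YY$.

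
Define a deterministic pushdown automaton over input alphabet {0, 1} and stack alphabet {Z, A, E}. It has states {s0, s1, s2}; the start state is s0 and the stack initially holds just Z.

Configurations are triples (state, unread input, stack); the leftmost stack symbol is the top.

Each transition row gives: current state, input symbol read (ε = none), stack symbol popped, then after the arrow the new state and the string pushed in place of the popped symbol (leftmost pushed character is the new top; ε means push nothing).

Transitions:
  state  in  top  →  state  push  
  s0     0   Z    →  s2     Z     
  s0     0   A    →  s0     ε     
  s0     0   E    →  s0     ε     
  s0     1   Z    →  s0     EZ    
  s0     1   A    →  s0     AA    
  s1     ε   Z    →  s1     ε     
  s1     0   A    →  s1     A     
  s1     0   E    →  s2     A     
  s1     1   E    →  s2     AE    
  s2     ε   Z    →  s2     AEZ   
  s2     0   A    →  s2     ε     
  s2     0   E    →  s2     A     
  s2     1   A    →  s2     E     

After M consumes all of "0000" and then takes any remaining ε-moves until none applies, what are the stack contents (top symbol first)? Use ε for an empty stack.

AEZ

(s0, 0000, Z) ⊢ (s2, 000, Z) ⊢ (s2, 000, AEZ) ⊢ (s2, 00, EZ) ⊢ (s2, 0, AZ) ⊢ (s2, ε, Z) ⊢ (s2, ε, AEZ)
All input consumed in state s2 with stack AEZ.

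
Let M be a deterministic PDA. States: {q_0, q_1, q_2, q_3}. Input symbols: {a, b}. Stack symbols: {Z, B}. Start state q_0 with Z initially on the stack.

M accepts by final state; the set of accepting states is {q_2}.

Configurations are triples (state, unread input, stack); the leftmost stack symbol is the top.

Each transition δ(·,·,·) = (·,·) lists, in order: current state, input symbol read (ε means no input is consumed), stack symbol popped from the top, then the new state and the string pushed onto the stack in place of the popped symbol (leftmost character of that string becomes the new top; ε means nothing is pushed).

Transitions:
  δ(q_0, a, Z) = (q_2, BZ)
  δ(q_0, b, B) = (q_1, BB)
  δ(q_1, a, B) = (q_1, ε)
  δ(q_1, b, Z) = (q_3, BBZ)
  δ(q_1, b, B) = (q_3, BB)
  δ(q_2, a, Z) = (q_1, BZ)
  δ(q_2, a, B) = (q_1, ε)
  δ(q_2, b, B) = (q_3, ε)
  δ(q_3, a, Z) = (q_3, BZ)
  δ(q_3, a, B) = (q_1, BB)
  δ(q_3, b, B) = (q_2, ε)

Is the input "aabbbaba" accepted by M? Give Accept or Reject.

Reject

(q_0, aabbbaba, Z)
  read a, top Z: go to q_2, push BZ → (q_2, abbbaba, BZ)
  read a, top B: go to q_1, push ε → (q_1, bbbaba, Z)
  read b, top Z: go to q_3, push BBZ → (q_3, bbaba, BBZ)
  read b, top B: go to q_2, push ε → (q_2, baba, BZ)
  read b, top B: go to q_3, push ε → (q_3, aba, Z)
  read a, top Z: go to q_3, push BZ → (q_3, ba, BZ)
  read b, top B: go to q_2, push ε → (q_2, a, Z)
  read a, top Z: go to q_1, push BZ → (q_1, ε, BZ)
All input consumed; state q_1 ∉ F and no further ε-move applies.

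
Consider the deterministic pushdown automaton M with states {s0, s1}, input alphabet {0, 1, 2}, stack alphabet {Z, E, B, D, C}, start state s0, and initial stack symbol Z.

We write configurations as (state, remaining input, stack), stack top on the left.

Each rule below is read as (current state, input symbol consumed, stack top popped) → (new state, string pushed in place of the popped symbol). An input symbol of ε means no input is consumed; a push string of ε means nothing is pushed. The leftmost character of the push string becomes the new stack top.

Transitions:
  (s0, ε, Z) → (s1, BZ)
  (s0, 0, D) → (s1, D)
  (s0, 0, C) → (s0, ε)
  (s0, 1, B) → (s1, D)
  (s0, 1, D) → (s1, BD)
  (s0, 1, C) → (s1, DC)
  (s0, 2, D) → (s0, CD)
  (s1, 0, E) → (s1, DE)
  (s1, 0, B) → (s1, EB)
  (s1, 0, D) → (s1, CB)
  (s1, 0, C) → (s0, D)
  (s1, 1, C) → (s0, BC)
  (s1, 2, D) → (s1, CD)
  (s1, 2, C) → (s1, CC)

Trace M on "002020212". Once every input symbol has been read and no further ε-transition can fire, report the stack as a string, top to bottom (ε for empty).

(s0, 002020212, Z)
  ε-move, top Z: go to s1, push BZ → (s1, 002020212, BZ)
  read 0, top B: go to s1, push EB → (s1, 02020212, EBZ)
  read 0, top E: go to s1, push DE → (s1, 2020212, DEBZ)
  read 2, top D: go to s1, push CD → (s1, 020212, CDEBZ)
  read 0, top C: go to s0, push D → (s0, 20212, DDEBZ)
  read 2, top D: go to s0, push CD → (s0, 0212, CDDEBZ)
  read 0, top C: go to s0, push ε → (s0, 212, DDEBZ)
  read 2, top D: go to s0, push CD → (s0, 12, CDDEBZ)
  read 1, top C: go to s1, push DC → (s1, 2, DCDDEBZ)
  read 2, top D: go to s1, push CD → (s1, ε, CDCDDEBZ)
All input consumed in state s1 with stack CDCDDEBZ.

CDCDDEBZ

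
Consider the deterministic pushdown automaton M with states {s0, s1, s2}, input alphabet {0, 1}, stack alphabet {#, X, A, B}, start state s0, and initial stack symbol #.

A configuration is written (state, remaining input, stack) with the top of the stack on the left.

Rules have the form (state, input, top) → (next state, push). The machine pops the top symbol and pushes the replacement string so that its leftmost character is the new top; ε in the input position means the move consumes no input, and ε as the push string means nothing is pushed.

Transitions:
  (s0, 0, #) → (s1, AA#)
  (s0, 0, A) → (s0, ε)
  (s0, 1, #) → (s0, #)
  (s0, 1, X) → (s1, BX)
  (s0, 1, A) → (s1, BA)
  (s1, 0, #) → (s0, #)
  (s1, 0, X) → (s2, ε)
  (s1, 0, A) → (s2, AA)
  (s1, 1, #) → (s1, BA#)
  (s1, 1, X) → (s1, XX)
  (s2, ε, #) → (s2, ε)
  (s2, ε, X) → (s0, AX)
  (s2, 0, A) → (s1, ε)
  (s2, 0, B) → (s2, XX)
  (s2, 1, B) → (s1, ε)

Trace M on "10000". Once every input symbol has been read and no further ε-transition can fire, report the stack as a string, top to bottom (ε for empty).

AAA#

(s0, 10000, #)
  read 1, top #: go to s0, push # → (s0, 0000, #)
  read 0, top #: go to s1, push AA# → (s1, 000, AA#)
  read 0, top A: go to s2, push AA → (s2, 00, AAA#)
  read 0, top A: go to s1, push ε → (s1, 0, AA#)
  read 0, top A: go to s2, push AA → (s2, ε, AAA#)
All input consumed in state s2 with stack AAA#.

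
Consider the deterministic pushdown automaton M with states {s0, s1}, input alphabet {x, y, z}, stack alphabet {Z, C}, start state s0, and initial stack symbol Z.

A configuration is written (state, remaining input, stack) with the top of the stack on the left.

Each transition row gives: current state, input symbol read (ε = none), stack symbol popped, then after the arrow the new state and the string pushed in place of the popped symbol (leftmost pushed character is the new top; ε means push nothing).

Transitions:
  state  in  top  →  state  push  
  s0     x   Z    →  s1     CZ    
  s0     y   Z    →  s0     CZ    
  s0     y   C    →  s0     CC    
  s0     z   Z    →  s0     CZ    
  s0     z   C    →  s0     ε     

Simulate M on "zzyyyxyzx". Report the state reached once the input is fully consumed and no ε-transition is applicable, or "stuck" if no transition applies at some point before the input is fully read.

stuck

(s0, zzyyyxyzx, Z)
  read z, top Z: go to s0, push CZ → (s0, zyyyxyzx, CZ)
  read z, top C: go to s0, push ε → (s0, yyyxyzx, Z)
  read y, top Z: go to s0, push CZ → (s0, yyxyzx, CZ)
  read y, top C: go to s0, push CC → (s0, yxyzx, CCZ)
  read y, top C: go to s0, push CC → (s0, xyzx, CCCZ)
No transition for (s0, x, top C); M blocks with input xyzx remaining.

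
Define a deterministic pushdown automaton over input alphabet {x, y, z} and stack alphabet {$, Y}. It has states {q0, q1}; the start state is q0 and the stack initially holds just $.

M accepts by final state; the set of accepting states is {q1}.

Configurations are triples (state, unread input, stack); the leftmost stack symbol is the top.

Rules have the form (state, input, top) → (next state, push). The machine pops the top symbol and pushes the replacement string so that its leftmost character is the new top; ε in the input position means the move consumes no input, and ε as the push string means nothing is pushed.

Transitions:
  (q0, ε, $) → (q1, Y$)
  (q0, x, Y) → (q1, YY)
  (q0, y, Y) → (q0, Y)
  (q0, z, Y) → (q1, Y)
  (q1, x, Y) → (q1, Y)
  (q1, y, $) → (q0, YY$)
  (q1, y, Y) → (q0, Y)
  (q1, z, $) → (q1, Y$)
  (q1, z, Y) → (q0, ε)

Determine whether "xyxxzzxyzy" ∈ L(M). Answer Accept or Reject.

(q0, xyxxzzxyzy, $)
  ε-move, top $: go to q1, push Y$ → (q1, xyxxzzxyzy, Y$)
  read x, top Y: go to q1, push Y → (q1, yxxzzxyzy, Y$)
  read y, top Y: go to q0, push Y → (q0, xxzzxyzy, Y$)
  read x, top Y: go to q1, push YY → (q1, xzzxyzy, YY$)
  read x, top Y: go to q1, push Y → (q1, zzxyzy, YY$)
  read z, top Y: go to q0, push ε → (q0, zxyzy, Y$)
  read z, top Y: go to q1, push Y → (q1, xyzy, Y$)
  read x, top Y: go to q1, push Y → (q1, yzy, Y$)
  read y, top Y: go to q0, push Y → (q0, zy, Y$)
  read z, top Y: go to q1, push Y → (q1, y, Y$)
  read y, top Y: go to q0, push Y → (q0, ε, Y$)
All input consumed; state q0 ∉ F and no further ε-move applies.

Reject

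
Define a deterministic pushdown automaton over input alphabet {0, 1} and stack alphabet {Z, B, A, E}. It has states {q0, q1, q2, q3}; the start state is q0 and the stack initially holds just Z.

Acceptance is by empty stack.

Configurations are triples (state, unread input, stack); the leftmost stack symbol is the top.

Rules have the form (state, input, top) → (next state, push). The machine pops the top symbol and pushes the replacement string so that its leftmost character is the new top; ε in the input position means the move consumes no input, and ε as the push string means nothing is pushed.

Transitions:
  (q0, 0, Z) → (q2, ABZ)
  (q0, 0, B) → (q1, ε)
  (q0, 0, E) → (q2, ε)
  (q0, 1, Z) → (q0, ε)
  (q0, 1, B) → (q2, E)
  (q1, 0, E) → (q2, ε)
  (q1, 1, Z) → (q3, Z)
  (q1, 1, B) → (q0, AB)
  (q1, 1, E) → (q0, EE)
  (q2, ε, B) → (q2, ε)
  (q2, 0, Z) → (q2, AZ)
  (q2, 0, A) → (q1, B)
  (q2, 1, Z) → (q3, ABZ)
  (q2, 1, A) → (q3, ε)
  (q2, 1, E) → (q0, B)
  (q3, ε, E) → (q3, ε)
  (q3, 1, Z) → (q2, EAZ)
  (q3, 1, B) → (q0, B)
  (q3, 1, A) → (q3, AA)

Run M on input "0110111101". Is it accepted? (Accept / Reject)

Reject

(q0, 0110111101, Z)
  read 0, top Z: go to q2, push ABZ → (q2, 110111101, ABZ)
  read 1, top A: go to q3, push ε → (q3, 10111101, BZ)
  read 1, top B: go to q0, push B → (q0, 0111101, BZ)
  read 0, top B: go to q1, push ε → (q1, 111101, Z)
  read 1, top Z: go to q3, push Z → (q3, 11101, Z)
  read 1, top Z: go to q2, push EAZ → (q2, 1101, EAZ)
  read 1, top E: go to q0, push B → (q0, 101, BAZ)
  read 1, top B: go to q2, push E → (q2, 01, EAZ)
No transition applies at (q2, 01, EAZ); input not fully consumed.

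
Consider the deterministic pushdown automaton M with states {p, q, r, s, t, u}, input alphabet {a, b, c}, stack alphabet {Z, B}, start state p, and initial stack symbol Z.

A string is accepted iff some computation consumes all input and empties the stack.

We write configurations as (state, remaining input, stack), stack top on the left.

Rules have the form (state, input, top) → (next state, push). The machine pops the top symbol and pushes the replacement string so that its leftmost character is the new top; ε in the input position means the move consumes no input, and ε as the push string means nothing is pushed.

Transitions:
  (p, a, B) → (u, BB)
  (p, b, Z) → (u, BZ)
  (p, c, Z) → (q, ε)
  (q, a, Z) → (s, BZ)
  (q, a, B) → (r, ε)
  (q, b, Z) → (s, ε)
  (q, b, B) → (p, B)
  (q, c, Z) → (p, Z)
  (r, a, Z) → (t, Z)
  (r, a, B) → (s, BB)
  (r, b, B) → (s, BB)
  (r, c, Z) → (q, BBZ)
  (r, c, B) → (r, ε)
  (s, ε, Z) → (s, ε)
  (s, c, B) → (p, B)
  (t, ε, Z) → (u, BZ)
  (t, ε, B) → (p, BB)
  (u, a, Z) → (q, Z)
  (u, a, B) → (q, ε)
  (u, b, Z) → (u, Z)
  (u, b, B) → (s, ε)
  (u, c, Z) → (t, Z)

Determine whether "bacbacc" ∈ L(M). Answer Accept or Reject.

(p, bacbacc, Z)
  read b, top Z: go to u, push BZ → (u, acbacc, BZ)
  read a, top B: go to q, push ε → (q, cbacc, Z)
  read c, top Z: go to p, push Z → (p, bacc, Z)
  read b, top Z: go to u, push BZ → (u, acc, BZ)
  read a, top B: go to q, push ε → (q, cc, Z)
  read c, top Z: go to p, push Z → (p, c, Z)
  read c, top Z: go to q, push ε → (q, ε, ε)
All input consumed and the stack is empty.

Accept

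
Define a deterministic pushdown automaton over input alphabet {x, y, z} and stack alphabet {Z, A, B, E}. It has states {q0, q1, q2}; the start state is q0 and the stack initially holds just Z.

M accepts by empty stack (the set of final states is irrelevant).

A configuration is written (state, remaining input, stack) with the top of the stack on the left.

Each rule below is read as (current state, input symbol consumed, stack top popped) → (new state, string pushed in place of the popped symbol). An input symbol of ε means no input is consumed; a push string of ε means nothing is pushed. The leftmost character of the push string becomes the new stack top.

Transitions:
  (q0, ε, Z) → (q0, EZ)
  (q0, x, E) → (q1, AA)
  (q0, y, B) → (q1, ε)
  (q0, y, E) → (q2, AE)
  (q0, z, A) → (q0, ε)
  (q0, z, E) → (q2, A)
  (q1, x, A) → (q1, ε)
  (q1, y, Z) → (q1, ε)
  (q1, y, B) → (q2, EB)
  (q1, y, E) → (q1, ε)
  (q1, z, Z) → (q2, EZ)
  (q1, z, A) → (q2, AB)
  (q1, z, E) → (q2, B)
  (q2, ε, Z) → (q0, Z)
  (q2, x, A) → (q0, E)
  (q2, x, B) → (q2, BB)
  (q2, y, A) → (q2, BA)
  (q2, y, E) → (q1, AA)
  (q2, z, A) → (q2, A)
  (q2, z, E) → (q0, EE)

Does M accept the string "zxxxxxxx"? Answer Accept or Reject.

Reject

(q0, zxxxxxxx, Z)
  ε-move, top Z: go to q0, push EZ → (q0, zxxxxxxx, EZ)
  read z, top E: go to q2, push A → (q2, xxxxxxx, AZ)
  read x, top A: go to q0, push E → (q0, xxxxxx, EZ)
  read x, top E: go to q1, push AA → (q1, xxxxx, AAZ)
  read x, top A: go to q1, push ε → (q1, xxxx, AZ)
  read x, top A: go to q1, push ε → (q1, xxx, Z)
No transition applies at (q1, xxx, Z); input not fully consumed.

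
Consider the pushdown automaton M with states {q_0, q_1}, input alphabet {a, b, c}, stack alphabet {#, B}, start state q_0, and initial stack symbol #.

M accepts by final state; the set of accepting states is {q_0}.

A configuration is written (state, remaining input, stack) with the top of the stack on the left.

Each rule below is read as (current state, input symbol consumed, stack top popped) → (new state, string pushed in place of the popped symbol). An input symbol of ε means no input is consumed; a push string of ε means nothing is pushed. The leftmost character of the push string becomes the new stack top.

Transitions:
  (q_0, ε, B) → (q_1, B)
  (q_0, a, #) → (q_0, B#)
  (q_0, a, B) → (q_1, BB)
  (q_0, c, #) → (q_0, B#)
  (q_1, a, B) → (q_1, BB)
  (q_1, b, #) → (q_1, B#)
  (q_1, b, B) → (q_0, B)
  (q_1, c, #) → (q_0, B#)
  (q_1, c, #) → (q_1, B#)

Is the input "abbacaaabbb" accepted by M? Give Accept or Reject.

No computation consumes all input and reaches a final state.

Reject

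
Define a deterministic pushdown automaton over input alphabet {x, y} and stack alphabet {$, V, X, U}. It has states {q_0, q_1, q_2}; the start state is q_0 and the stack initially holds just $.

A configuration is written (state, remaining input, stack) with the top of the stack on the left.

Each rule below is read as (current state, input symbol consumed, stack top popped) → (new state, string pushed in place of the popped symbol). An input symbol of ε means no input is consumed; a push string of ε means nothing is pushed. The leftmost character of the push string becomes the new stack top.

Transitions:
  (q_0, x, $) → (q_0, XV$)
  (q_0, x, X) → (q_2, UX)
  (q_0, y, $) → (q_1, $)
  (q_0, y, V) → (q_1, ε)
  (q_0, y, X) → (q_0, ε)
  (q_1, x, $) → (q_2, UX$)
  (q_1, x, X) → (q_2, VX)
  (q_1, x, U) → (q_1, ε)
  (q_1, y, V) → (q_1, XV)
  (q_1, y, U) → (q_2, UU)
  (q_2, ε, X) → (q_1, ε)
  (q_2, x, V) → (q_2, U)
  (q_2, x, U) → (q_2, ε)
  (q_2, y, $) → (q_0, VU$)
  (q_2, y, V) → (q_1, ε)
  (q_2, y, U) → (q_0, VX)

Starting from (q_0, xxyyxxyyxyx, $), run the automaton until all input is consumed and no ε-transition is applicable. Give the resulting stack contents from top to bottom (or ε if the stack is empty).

VXXXV$

(q_0, xxyyxxyyxyx, $) ⊢ (q_0, xyyxxyyxyx, XV$) ⊢ (q_2, yyxxyyxyx, UXV$) ⊢ (q_0, yxxyyxyx, VXXV$) ⊢ (q_1, xxyyxyx, XXV$) ⊢ (q_2, xyyxyx, VXXV$) ⊢ (q_2, yyxyx, UXXV$) ⊢ (q_0, yxyx, VXXXV$) ⊢ (q_1, xyx, XXXV$) ⊢ (q_2, yx, VXXXV$) ⊢ (q_1, x, XXXV$) ⊢ (q_2, ε, VXXXV$)
All input consumed in state q_2 with stack VXXXV$.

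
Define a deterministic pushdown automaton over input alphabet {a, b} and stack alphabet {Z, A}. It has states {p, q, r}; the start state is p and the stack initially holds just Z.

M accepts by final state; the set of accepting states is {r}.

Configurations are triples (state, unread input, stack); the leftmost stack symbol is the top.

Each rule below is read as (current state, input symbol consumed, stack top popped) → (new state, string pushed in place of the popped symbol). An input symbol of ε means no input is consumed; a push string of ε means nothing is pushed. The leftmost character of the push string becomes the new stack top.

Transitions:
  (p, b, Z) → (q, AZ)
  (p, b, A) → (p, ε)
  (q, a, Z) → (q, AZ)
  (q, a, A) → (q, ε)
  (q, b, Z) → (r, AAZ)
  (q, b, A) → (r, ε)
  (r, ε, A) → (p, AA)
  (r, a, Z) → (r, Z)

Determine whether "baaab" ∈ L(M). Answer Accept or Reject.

Accept

(p, baaab, Z)
  read b, top Z: go to q, push AZ → (q, aaab, AZ)
  read a, top A: go to q, push ε → (q, aab, Z)
  read a, top Z: go to q, push AZ → (q, ab, AZ)
  read a, top A: go to q, push ε → (q, b, Z)
  read b, top Z: go to r, push AAZ → (r, ε, AAZ)
All input consumed; state r ∈ F.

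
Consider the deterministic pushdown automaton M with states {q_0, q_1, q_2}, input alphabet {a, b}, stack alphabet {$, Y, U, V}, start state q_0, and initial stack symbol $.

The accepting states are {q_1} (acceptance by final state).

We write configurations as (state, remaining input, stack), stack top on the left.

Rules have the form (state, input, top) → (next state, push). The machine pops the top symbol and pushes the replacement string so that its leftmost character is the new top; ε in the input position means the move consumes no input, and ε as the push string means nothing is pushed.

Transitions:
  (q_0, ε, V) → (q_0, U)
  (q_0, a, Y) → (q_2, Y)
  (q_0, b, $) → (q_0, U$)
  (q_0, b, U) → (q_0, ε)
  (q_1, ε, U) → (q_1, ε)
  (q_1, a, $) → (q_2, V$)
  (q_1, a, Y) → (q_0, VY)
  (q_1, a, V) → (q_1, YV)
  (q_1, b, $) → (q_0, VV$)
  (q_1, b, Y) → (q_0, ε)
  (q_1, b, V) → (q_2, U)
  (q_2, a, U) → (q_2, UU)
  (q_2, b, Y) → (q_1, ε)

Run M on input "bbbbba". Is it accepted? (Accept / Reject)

Reject

(q_0, bbbbba, $) ⊢ (q_0, bbbba, U$) ⊢ (q_0, bbba, $) ⊢ (q_0, bba, U$) ⊢ (q_0, ba, $) ⊢ (q_0, a, U$)
No transition applies at (q_0, a, U$); input not fully consumed.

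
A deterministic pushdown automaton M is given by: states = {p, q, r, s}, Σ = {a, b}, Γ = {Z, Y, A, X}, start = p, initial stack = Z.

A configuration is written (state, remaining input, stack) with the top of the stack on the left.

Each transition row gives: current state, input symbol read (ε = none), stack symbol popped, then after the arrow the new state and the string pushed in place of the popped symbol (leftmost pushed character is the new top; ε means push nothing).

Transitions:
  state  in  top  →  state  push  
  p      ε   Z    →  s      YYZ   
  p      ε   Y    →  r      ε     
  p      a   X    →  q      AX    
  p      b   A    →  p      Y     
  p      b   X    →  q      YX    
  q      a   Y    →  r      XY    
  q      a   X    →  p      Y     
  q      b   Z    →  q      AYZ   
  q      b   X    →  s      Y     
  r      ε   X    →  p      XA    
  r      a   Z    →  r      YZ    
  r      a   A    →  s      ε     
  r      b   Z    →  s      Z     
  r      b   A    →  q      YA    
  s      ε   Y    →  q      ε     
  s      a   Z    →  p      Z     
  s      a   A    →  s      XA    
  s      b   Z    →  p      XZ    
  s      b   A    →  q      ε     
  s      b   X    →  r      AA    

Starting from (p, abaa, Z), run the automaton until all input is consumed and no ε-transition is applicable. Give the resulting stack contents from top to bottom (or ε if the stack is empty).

AXAYXAYZ

(p, abaa, Z)
  ε-move, top Z: go to s, push YYZ → (s, abaa, YYZ)
  ε-move, top Y: go to q, push ε → (q, abaa, YZ)
  read a, top Y: go to r, push XY → (r, baa, XYZ)
  ε-move, top X: go to p, push XA → (p, baa, XAYZ)
  read b, top X: go to q, push YX → (q, aa, YXAYZ)
  read a, top Y: go to r, push XY → (r, a, XYXAYZ)
  ε-move, top X: go to p, push XA → (p, a, XAYXAYZ)
  read a, top X: go to q, push AX → (q, ε, AXAYXAYZ)
All input consumed in state q with stack AXAYXAYZ.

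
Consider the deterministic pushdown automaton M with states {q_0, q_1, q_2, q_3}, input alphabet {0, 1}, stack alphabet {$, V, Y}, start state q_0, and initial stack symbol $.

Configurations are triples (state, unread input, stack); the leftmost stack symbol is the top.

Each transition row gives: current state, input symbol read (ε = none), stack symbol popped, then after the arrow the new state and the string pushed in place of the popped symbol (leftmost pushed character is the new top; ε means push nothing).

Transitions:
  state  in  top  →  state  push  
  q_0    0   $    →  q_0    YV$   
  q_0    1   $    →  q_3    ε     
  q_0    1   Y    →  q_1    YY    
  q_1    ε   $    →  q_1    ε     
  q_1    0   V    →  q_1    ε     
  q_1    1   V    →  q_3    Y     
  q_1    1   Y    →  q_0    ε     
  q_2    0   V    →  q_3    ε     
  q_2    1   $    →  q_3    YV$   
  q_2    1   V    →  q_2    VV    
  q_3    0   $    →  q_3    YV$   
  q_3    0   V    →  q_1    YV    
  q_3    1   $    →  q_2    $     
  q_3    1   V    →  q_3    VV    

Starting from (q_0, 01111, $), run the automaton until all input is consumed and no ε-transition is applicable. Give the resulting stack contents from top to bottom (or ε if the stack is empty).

(q_0, 01111, $) ⊢ (q_0, 1111, YV$) ⊢ (q_1, 111, YYV$) ⊢ (q_0, 11, YV$) ⊢ (q_1, 1, YYV$) ⊢ (q_0, ε, YV$)
All input consumed in state q_0 with stack YV$.

YV$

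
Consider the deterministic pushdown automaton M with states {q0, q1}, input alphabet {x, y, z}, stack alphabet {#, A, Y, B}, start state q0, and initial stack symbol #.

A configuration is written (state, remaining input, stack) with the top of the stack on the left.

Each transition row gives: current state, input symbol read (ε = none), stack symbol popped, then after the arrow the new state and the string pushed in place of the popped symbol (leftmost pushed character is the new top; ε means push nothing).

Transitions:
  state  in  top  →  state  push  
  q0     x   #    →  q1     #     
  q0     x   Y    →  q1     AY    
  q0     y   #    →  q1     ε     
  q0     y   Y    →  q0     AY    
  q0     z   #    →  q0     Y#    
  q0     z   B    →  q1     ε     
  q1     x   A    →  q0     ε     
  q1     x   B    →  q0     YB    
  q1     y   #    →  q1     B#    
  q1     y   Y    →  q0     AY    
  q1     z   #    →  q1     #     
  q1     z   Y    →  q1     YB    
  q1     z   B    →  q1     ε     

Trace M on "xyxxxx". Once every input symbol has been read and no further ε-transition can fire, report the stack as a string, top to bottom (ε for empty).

(q0, xyxxxx, #)
  read x, top #: go to q1, push # → (q1, yxxxx, #)
  read y, top #: go to q1, push B# → (q1, xxxx, B#)
  read x, top B: go to q0, push YB → (q0, xxx, YB#)
  read x, top Y: go to q1, push AY → (q1, xx, AYB#)
  read x, top A: go to q0, push ε → (q0, x, YB#)
  read x, top Y: go to q1, push AY → (q1, ε, AYB#)
All input consumed in state q1 with stack AYB#.

AYB#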